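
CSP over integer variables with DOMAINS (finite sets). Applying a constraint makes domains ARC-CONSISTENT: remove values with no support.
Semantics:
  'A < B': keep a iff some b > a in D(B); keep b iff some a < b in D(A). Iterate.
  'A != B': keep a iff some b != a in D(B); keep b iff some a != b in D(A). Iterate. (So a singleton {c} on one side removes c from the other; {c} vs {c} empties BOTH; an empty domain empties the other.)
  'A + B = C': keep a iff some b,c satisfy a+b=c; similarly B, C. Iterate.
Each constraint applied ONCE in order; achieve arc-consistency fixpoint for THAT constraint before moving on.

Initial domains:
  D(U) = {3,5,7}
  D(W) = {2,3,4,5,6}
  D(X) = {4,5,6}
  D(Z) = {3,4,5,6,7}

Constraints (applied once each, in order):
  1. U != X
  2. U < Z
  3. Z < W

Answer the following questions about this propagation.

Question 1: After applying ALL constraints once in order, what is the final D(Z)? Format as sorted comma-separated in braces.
Answer: {4,5}

Derivation:
Constraint 1 (U != X) on D(U)={3,5,7} D(X)={4,5,6}: no change
Constraint 2 (U < Z) on D(U)={3,5,7} D(Z)={3,4,5,6,7}: U {3,5,7}->{3,5}; Z {3,4,5,6,7}->{4,5,6,7}
Constraint 3 (Z < W) on D(Z)={4,5,6,7} D(W)={2,3,4,5,6}: Z {4,5,6,7}->{4,5}; W {2,3,4,5,6}->{5,6}
So after all 3 constraints: D(Z) = {4,5}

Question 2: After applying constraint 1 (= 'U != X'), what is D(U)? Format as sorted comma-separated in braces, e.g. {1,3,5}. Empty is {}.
Answer: {3,5,7}

Derivation:
Constraint 1 (U != X) on D(U)={3,5,7} D(X)={4,5,6}: no change
So after constraint 1: D(U) = {3,5,7}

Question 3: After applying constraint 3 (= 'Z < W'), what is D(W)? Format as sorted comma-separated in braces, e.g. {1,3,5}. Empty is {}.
Constraint 1 (U != X) on D(U)={3,5,7} D(X)={4,5,6}: no change
Constraint 2 (U < Z) on D(U)={3,5,7} D(Z)={3,4,5,6,7}: U {3,5,7}->{3,5}; Z {3,4,5,6,7}->{4,5,6,7}
Constraint 3 (Z < W) on D(Z)={4,5,6,7} D(W)={2,3,4,5,6}: Z {4,5,6,7}->{4,5}; W {2,3,4,5,6}->{5,6}
So after constraint 3: D(W) = {5,6}

Answer: {5,6}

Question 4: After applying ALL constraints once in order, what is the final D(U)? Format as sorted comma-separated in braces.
Constraint 1 (U != X) on D(U)={3,5,7} D(X)={4,5,6}: no change
Constraint 2 (U < Z) on D(U)={3,5,7} D(Z)={3,4,5,6,7}: U {3,5,7}->{3,5}; Z {3,4,5,6,7}->{4,5,6,7}
Constraint 3 (Z < W) on D(Z)={4,5,6,7} D(W)={2,3,4,5,6}: Z {4,5,6,7}->{4,5}; W {2,3,4,5,6}->{5,6}
So after all 3 constraints: D(U) = {3,5}

Answer: {3,5}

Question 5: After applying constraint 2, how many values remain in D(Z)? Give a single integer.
Answer: 4

Derivation:
Constraint 1 (U != X) on D(U)={3,5,7} D(X)={4,5,6}: no change
Constraint 2 (U < Z) on D(U)={3,5,7} D(Z)={3,4,5,6,7}: U {3,5,7}->{3,5}; Z {3,4,5,6,7}->{4,5,6,7}
So after constraint 2: D(Z)={4,5,6,7}, size = 4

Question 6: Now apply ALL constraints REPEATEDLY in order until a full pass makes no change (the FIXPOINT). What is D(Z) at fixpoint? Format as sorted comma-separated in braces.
Answer: {4,5}

Derivation:
pass 0 (initial): D(Z)={3,4,5,6,7}
pass 1: U {3,5,7}->{3,5}; W {2,3,4,5,6}->{5,6}; Z {3,4,5,6,7}->{4,5}
pass 2: U {3,5}->{3}
pass 3: no change
Fixpoint after 3 passes: D(Z) = {4,5}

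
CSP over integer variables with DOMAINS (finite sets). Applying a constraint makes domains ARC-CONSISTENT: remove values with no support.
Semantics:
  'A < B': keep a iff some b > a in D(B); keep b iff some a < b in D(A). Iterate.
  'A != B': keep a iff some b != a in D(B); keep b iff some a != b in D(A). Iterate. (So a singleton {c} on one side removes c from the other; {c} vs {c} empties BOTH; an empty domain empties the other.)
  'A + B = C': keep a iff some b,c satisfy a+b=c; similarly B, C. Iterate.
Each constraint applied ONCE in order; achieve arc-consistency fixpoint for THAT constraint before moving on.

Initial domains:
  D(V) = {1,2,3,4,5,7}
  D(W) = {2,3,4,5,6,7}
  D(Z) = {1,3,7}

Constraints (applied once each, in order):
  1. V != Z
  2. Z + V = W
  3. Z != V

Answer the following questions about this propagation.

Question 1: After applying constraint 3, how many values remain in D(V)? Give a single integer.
Constraint 1 (V != Z) on D(V)={1,2,3,4,5,7} D(Z)={1,3,7}: no change
Constraint 2 (Z + V = W) on D(Z)={1,3,7} D(V)={1,2,3,4,5,7} D(W)={2,3,4,5,6,7}: Z {1,3,7}->{1,3}; V {1,2,3,4,5,7}->{1,2,3,4,5}
Constraint 3 (Z != V) on D(Z)={1,3} D(V)={1,2,3,4,5}: no change
So after constraint 3: D(V)={1,2,3,4,5}, size = 5

Answer: 5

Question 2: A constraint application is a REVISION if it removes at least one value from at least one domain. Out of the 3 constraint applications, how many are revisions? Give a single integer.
Constraint 1 (V != Z) on D(V)={1,2,3,4,5,7} D(Z)={1,3,7}: no change => not a revision
Constraint 2 (Z + V = W) on D(Z)={1,3,7} D(V)={1,2,3,4,5,7} D(W)={2,3,4,5,6,7}: Z {1,3,7}->{1,3}; V {1,2,3,4,5,7}->{1,2,3,4,5} => REVISION
Constraint 3 (Z != V) on D(Z)={1,3} D(V)={1,2,3,4,5}: no change => not a revision
Total revisions = 1

Answer: 1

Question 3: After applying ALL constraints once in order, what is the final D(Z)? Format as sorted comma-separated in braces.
Answer: {1,3}

Derivation:
Constraint 1 (V != Z) on D(V)={1,2,3,4,5,7} D(Z)={1,3,7}: no change
Constraint 2 (Z + V = W) on D(Z)={1,3,7} D(V)={1,2,3,4,5,7} D(W)={2,3,4,5,6,7}: Z {1,3,7}->{1,3}; V {1,2,3,4,5,7}->{1,2,3,4,5}
Constraint 3 (Z != V) on D(Z)={1,3} D(V)={1,2,3,4,5}: no change
So after all 3 constraints: D(Z) = {1,3}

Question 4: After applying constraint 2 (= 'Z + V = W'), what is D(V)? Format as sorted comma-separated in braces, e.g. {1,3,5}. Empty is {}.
Constraint 1 (V != Z) on D(V)={1,2,3,4,5,7} D(Z)={1,3,7}: no change
Constraint 2 (Z + V = W) on D(Z)={1,3,7} D(V)={1,2,3,4,5,7} D(W)={2,3,4,5,6,7}: Z {1,3,7}->{1,3}; V {1,2,3,4,5,7}->{1,2,3,4,5}
So after constraint 2: D(V) = {1,2,3,4,5}

Answer: {1,2,3,4,5}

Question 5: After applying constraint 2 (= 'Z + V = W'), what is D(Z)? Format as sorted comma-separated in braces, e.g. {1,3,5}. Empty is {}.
Answer: {1,3}

Derivation:
Constraint 1 (V != Z) on D(V)={1,2,3,4,5,7} D(Z)={1,3,7}: no change
Constraint 2 (Z + V = W) on D(Z)={1,3,7} D(V)={1,2,3,4,5,7} D(W)={2,3,4,5,6,7}: Z {1,3,7}->{1,3}; V {1,2,3,4,5,7}->{1,2,3,4,5}
So after constraint 2: D(Z) = {1,3}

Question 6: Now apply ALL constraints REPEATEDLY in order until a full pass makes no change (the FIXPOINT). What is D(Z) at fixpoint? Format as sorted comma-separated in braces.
pass 0 (initial): D(Z)={1,3,7}
pass 1: V {1,2,3,4,5,7}->{1,2,3,4,5}; Z {1,3,7}->{1,3}
pass 2: no change
Fixpoint after 2 passes: D(Z) = {1,3}

Answer: {1,3}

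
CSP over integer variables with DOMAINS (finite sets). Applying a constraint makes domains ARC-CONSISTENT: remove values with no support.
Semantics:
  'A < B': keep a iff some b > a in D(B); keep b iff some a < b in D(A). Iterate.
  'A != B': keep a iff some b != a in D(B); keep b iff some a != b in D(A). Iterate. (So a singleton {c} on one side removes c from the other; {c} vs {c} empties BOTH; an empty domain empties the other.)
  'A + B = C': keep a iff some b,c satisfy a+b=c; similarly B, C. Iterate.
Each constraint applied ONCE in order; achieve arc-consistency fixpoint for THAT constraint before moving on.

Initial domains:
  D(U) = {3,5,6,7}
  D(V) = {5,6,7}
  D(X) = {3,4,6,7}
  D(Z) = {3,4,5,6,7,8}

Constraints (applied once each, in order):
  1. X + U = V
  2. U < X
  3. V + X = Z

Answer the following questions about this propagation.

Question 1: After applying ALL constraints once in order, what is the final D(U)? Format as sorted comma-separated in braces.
Constraint 1 (X + U = V) on D(X)={3,4,6,7} D(U)={3,5,6,7} D(V)={5,6,7}: X {3,4,6,7}->{3,4}; U {3,5,6,7}->{3}; V {5,6,7}->{6,7}
Constraint 2 (U < X) on D(U)={3} D(X)={3,4}: X {3,4}->{4}
Constraint 3 (V + X = Z) on D(V)={6,7} D(X)={4} D(Z)={3,4,5,6,7,8}: V {6,7}->{}; X {4}->{}; Z {3,4,5,6,7,8}->{}
So after all 3 constraints: D(U) = {3}

Answer: {3}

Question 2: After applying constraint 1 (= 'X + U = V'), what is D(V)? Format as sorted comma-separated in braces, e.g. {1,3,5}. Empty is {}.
Answer: {6,7}

Derivation:
Constraint 1 (X + U = V) on D(X)={3,4,6,7} D(U)={3,5,6,7} D(V)={5,6,7}: X {3,4,6,7}->{3,4}; U {3,5,6,7}->{3}; V {5,6,7}->{6,7}
So after constraint 1: D(V) = {6,7}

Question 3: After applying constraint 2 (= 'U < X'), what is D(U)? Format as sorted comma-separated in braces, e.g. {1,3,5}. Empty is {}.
Constraint 1 (X + U = V) on D(X)={3,4,6,7} D(U)={3,5,6,7} D(V)={5,6,7}: X {3,4,6,7}->{3,4}; U {3,5,6,7}->{3}; V {5,6,7}->{6,7}
Constraint 2 (U < X) on D(U)={3} D(X)={3,4}: X {3,4}->{4}
So after constraint 2: D(U) = {3}

Answer: {3}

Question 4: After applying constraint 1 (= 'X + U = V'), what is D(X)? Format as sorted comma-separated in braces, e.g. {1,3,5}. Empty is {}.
Answer: {3,4}

Derivation:
Constraint 1 (X + U = V) on D(X)={3,4,6,7} D(U)={3,5,6,7} D(V)={5,6,7}: X {3,4,6,7}->{3,4}; U {3,5,6,7}->{3}; V {5,6,7}->{6,7}
So after constraint 1: D(X) = {3,4}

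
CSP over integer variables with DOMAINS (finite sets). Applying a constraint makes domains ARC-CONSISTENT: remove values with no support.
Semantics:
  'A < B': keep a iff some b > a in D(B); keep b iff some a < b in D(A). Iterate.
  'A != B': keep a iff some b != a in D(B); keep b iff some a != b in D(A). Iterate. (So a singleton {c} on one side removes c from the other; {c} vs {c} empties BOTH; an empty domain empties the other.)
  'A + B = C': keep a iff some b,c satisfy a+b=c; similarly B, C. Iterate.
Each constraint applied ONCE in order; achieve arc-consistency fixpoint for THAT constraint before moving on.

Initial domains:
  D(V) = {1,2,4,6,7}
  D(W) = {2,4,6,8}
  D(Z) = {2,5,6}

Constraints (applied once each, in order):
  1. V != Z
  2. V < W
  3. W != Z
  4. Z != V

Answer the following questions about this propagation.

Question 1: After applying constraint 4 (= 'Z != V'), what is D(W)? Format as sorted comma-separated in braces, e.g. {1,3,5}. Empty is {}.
Constraint 1 (V != Z) on D(V)={1,2,4,6,7} D(Z)={2,5,6}: no change
Constraint 2 (V < W) on D(V)={1,2,4,6,7} D(W)={2,4,6,8}: no change
Constraint 3 (W != Z) on D(W)={2,4,6,8} D(Z)={2,5,6}: no change
Constraint 4 (Z != V) on D(Z)={2,5,6} D(V)={1,2,4,6,7}: no change
So after constraint 4: D(W) = {2,4,6,8}

Answer: {2,4,6,8}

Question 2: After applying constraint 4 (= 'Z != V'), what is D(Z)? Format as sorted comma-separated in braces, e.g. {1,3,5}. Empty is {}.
Answer: {2,5,6}

Derivation:
Constraint 1 (V != Z) on D(V)={1,2,4,6,7} D(Z)={2,5,6}: no change
Constraint 2 (V < W) on D(V)={1,2,4,6,7} D(W)={2,4,6,8}: no change
Constraint 3 (W != Z) on D(W)={2,4,6,8} D(Z)={2,5,6}: no change
Constraint 4 (Z != V) on D(Z)={2,5,6} D(V)={1,2,4,6,7}: no change
So after constraint 4: D(Z) = {2,5,6}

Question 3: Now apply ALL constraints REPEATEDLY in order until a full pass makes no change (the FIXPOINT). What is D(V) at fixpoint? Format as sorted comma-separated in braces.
Answer: {1,2,4,6,7}

Derivation:
pass 0 (initial): D(V)={1,2,4,6,7}
pass 1: no change
Fixpoint after 1 passes: D(V) = {1,2,4,6,7}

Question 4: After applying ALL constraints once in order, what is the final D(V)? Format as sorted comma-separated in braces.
Constraint 1 (V != Z) on D(V)={1,2,4,6,7} D(Z)={2,5,6}: no change
Constraint 2 (V < W) on D(V)={1,2,4,6,7} D(W)={2,4,6,8}: no change
Constraint 3 (W != Z) on D(W)={2,4,6,8} D(Z)={2,5,6}: no change
Constraint 4 (Z != V) on D(Z)={2,5,6} D(V)={1,2,4,6,7}: no change
So after all 4 constraints: D(V) = {1,2,4,6,7}

Answer: {1,2,4,6,7}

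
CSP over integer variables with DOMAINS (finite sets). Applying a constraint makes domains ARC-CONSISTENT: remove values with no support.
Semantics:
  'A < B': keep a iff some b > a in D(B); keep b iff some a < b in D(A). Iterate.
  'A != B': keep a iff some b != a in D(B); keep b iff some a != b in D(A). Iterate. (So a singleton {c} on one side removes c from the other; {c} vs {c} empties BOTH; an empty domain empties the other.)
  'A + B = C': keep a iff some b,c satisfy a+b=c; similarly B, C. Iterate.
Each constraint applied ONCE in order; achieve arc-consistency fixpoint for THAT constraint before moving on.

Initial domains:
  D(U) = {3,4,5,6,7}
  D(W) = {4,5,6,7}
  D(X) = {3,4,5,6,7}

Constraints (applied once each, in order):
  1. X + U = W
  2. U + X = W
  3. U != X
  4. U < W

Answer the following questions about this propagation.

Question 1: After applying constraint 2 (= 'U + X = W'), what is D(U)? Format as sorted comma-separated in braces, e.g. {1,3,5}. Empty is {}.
Constraint 1 (X + U = W) on D(X)={3,4,5,6,7} D(U)={3,4,5,6,7} D(W)={4,5,6,7}: X {3,4,5,6,7}->{3,4}; U {3,4,5,6,7}->{3,4}; W {4,5,6,7}->{6,7}
Constraint 2 (U + X = W) on D(U)={3,4} D(X)={3,4} D(W)={6,7}: no change
So after constraint 2: D(U) = {3,4}

Answer: {3,4}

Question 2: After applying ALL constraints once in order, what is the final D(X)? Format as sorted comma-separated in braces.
Constraint 1 (X + U = W) on D(X)={3,4,5,6,7} D(U)={3,4,5,6,7} D(W)={4,5,6,7}: X {3,4,5,6,7}->{3,4}; U {3,4,5,6,7}->{3,4}; W {4,5,6,7}->{6,7}
Constraint 2 (U + X = W) on D(U)={3,4} D(X)={3,4} D(W)={6,7}: no change
Constraint 3 (U != X) on D(U)={3,4} D(X)={3,4}: no change
Constraint 4 (U < W) on D(U)={3,4} D(W)={6,7}: no change
So after all 4 constraints: D(X) = {3,4}

Answer: {3,4}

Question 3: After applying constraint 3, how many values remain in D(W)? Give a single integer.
Answer: 2

Derivation:
Constraint 1 (X + U = W) on D(X)={3,4,5,6,7} D(U)={3,4,5,6,7} D(W)={4,5,6,7}: X {3,4,5,6,7}->{3,4}; U {3,4,5,6,7}->{3,4}; W {4,5,6,7}->{6,7}
Constraint 2 (U + X = W) on D(U)={3,4} D(X)={3,4} D(W)={6,7}: no change
Constraint 3 (U != X) on D(U)={3,4} D(X)={3,4}: no change
So after constraint 3: D(W)={6,7}, size = 2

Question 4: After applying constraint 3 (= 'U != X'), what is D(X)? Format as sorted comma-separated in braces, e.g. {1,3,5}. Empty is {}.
Answer: {3,4}

Derivation:
Constraint 1 (X + U = W) on D(X)={3,4,5,6,7} D(U)={3,4,5,6,7} D(W)={4,5,6,7}: X {3,4,5,6,7}->{3,4}; U {3,4,5,6,7}->{3,4}; W {4,5,6,7}->{6,7}
Constraint 2 (U + X = W) on D(U)={3,4} D(X)={3,4} D(W)={6,7}: no change
Constraint 3 (U != X) on D(U)={3,4} D(X)={3,4}: no change
So after constraint 3: D(X) = {3,4}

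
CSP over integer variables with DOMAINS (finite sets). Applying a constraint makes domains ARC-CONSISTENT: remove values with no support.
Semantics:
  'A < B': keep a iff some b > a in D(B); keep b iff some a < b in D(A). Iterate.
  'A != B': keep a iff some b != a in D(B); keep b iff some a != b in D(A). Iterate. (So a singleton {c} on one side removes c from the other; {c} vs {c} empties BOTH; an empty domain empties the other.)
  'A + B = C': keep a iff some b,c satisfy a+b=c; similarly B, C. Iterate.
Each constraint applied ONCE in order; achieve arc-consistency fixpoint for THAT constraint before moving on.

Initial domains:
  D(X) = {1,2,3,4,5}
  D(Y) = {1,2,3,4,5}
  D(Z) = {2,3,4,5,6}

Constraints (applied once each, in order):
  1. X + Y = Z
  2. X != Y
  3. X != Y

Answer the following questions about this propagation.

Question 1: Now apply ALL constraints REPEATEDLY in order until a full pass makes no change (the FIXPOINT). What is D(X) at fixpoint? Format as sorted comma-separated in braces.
Answer: {1,2,3,4,5}

Derivation:
pass 0 (initial): D(X)={1,2,3,4,5}
pass 1: no change
Fixpoint after 1 passes: D(X) = {1,2,3,4,5}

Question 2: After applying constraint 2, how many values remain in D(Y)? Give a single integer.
Constraint 1 (X + Y = Z) on D(X)={1,2,3,4,5} D(Y)={1,2,3,4,5} D(Z)={2,3,4,5,6}: no change
Constraint 2 (X != Y) on D(X)={1,2,3,4,5} D(Y)={1,2,3,4,5}: no change
So after constraint 2: D(Y)={1,2,3,4,5}, size = 5

Answer: 5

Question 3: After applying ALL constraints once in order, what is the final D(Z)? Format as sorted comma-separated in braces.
Answer: {2,3,4,5,6}

Derivation:
Constraint 1 (X + Y = Z) on D(X)={1,2,3,4,5} D(Y)={1,2,3,4,5} D(Z)={2,3,4,5,6}: no change
Constraint 2 (X != Y) on D(X)={1,2,3,4,5} D(Y)={1,2,3,4,5}: no change
Constraint 3 (X != Y) on D(X)={1,2,3,4,5} D(Y)={1,2,3,4,5}: no change
So after all 3 constraints: D(Z) = {2,3,4,5,6}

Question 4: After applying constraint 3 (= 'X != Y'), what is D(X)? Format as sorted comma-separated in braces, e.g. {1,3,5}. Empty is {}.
Answer: {1,2,3,4,5}

Derivation:
Constraint 1 (X + Y = Z) on D(X)={1,2,3,4,5} D(Y)={1,2,3,4,5} D(Z)={2,3,4,5,6}: no change
Constraint 2 (X != Y) on D(X)={1,2,3,4,5} D(Y)={1,2,3,4,5}: no change
Constraint 3 (X != Y) on D(X)={1,2,3,4,5} D(Y)={1,2,3,4,5}: no change
So after constraint 3: D(X) = {1,2,3,4,5}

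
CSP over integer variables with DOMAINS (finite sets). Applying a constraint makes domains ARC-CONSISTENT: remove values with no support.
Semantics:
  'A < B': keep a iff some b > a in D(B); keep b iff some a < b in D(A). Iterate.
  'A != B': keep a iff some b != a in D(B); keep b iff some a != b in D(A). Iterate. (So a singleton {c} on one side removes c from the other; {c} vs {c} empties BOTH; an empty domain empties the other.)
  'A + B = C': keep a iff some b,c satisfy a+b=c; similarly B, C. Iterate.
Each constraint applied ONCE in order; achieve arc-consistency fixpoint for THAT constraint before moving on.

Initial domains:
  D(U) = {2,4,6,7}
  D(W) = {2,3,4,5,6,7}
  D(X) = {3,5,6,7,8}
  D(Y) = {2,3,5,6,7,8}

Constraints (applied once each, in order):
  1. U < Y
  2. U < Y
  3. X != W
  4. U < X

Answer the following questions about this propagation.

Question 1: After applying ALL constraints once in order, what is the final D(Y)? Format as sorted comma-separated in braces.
Answer: {3,5,6,7,8}

Derivation:
Constraint 1 (U < Y) on D(U)={2,4,6,7} D(Y)={2,3,5,6,7,8}: Y {2,3,5,6,7,8}->{3,5,6,7,8}
Constraint 2 (U < Y) on D(U)={2,4,6,7} D(Y)={3,5,6,7,8}: no change
Constraint 3 (X != W) on D(X)={3,5,6,7,8} D(W)={2,3,4,5,6,7}: no change
Constraint 4 (U < X) on D(U)={2,4,6,7} D(X)={3,5,6,7,8}: no change
So after all 4 constraints: D(Y) = {3,5,6,7,8}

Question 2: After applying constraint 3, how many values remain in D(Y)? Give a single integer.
Constraint 1 (U < Y) on D(U)={2,4,6,7} D(Y)={2,3,5,6,7,8}: Y {2,3,5,6,7,8}->{3,5,6,7,8}
Constraint 2 (U < Y) on D(U)={2,4,6,7} D(Y)={3,5,6,7,8}: no change
Constraint 3 (X != W) on D(X)={3,5,6,7,8} D(W)={2,3,4,5,6,7}: no change
So after constraint 3: D(Y)={3,5,6,7,8}, size = 5

Answer: 5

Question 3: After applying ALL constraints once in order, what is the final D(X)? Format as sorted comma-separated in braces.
Answer: {3,5,6,7,8}

Derivation:
Constraint 1 (U < Y) on D(U)={2,4,6,7} D(Y)={2,3,5,6,7,8}: Y {2,3,5,6,7,8}->{3,5,6,7,8}
Constraint 2 (U < Y) on D(U)={2,4,6,7} D(Y)={3,5,6,7,8}: no change
Constraint 3 (X != W) on D(X)={3,5,6,7,8} D(W)={2,3,4,5,6,7}: no change
Constraint 4 (U < X) on D(U)={2,4,6,7} D(X)={3,5,6,7,8}: no change
So after all 4 constraints: D(X) = {3,5,6,7,8}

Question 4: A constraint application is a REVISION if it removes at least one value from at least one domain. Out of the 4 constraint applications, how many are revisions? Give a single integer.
Answer: 1

Derivation:
Constraint 1 (U < Y) on D(U)={2,4,6,7} D(Y)={2,3,5,6,7,8}: Y {2,3,5,6,7,8}->{3,5,6,7,8} => REVISION
Constraint 2 (U < Y) on D(U)={2,4,6,7} D(Y)={3,5,6,7,8}: no change => not a revision
Constraint 3 (X != W) on D(X)={3,5,6,7,8} D(W)={2,3,4,5,6,7}: no change => not a revision
Constraint 4 (U < X) on D(U)={2,4,6,7} D(X)={3,5,6,7,8}: no change => not a revision
Total revisions = 1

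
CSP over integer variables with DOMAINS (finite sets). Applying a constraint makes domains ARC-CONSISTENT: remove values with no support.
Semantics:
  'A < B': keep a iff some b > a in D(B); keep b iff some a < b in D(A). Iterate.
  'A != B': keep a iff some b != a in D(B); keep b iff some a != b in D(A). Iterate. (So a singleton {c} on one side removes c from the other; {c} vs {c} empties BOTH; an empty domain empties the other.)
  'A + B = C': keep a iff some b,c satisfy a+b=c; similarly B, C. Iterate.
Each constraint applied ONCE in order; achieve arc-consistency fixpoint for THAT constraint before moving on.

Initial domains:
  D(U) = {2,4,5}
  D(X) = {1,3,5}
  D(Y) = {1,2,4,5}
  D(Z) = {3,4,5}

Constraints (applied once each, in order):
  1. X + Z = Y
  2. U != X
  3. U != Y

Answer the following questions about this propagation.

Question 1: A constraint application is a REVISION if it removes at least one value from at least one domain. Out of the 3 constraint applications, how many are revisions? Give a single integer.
Constraint 1 (X + Z = Y) on D(X)={1,3,5} D(Z)={3,4,5} D(Y)={1,2,4,5}: X {1,3,5}->{1}; Z {3,4,5}->{3,4}; Y {1,2,4,5}->{4,5} => REVISION
Constraint 2 (U != X) on D(U)={2,4,5} D(X)={1}: no change => not a revision
Constraint 3 (U != Y) on D(U)={2,4,5} D(Y)={4,5}: no change => not a revision
Total revisions = 1

Answer: 1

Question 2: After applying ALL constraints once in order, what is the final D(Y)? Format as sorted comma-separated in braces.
Constraint 1 (X + Z = Y) on D(X)={1,3,5} D(Z)={3,4,5} D(Y)={1,2,4,5}: X {1,3,5}->{1}; Z {3,4,5}->{3,4}; Y {1,2,4,5}->{4,5}
Constraint 2 (U != X) on D(U)={2,4,5} D(X)={1}: no change
Constraint 3 (U != Y) on D(U)={2,4,5} D(Y)={4,5}: no change
So after all 3 constraints: D(Y) = {4,5}

Answer: {4,5}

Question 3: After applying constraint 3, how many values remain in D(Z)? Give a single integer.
Constraint 1 (X + Z = Y) on D(X)={1,3,5} D(Z)={3,4,5} D(Y)={1,2,4,5}: X {1,3,5}->{1}; Z {3,4,5}->{3,4}; Y {1,2,4,5}->{4,5}
Constraint 2 (U != X) on D(U)={2,4,5} D(X)={1}: no change
Constraint 3 (U != Y) on D(U)={2,4,5} D(Y)={4,5}: no change
So after constraint 3: D(Z)={3,4}, size = 2

Answer: 2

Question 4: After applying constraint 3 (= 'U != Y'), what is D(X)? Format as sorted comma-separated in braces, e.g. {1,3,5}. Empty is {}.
Answer: {1}

Derivation:
Constraint 1 (X + Z = Y) on D(X)={1,3,5} D(Z)={3,4,5} D(Y)={1,2,4,5}: X {1,3,5}->{1}; Z {3,4,5}->{3,4}; Y {1,2,4,5}->{4,5}
Constraint 2 (U != X) on D(U)={2,4,5} D(X)={1}: no change
Constraint 3 (U != Y) on D(U)={2,4,5} D(Y)={4,5}: no change
So after constraint 3: D(X) = {1}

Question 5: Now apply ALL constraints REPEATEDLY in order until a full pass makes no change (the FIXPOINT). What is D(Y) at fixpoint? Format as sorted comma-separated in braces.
pass 0 (initial): D(Y)={1,2,4,5}
pass 1: X {1,3,5}->{1}; Y {1,2,4,5}->{4,5}; Z {3,4,5}->{3,4}
pass 2: no change
Fixpoint after 2 passes: D(Y) = {4,5}

Answer: {4,5}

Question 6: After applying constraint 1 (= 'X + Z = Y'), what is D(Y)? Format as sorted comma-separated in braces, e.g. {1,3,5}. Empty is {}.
Constraint 1 (X + Z = Y) on D(X)={1,3,5} D(Z)={3,4,5} D(Y)={1,2,4,5}: X {1,3,5}->{1}; Z {3,4,5}->{3,4}; Y {1,2,4,5}->{4,5}
So after constraint 1: D(Y) = {4,5}

Answer: {4,5}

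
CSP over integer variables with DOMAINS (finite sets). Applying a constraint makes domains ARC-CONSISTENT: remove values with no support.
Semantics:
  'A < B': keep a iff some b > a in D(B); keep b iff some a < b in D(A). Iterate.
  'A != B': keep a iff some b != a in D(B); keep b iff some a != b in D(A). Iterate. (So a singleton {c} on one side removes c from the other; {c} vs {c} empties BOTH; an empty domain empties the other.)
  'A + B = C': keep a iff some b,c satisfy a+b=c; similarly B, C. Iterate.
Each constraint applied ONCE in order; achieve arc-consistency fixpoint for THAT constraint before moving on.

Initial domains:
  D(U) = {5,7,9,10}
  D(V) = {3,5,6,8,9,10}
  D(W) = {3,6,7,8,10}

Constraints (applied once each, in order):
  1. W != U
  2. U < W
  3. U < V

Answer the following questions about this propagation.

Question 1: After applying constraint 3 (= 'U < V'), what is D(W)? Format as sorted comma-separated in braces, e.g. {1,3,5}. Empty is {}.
Constraint 1 (W != U) on D(W)={3,6,7,8,10} D(U)={5,7,9,10}: no change
Constraint 2 (U < W) on D(U)={5,7,9,10} D(W)={3,6,7,8,10}: U {5,7,9,10}->{5,7,9}; W {3,6,7,8,10}->{6,7,8,10}
Constraint 3 (U < V) on D(U)={5,7,9} D(V)={3,5,6,8,9,10}: V {3,5,6,8,9,10}->{6,8,9,10}
So after constraint 3: D(W) = {6,7,8,10}

Answer: {6,7,8,10}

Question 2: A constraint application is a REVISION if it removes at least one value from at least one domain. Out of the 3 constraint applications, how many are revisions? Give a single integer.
Answer: 2

Derivation:
Constraint 1 (W != U) on D(W)={3,6,7,8,10} D(U)={5,7,9,10}: no change => not a revision
Constraint 2 (U < W) on D(U)={5,7,9,10} D(W)={3,6,7,8,10}: U {5,7,9,10}->{5,7,9}; W {3,6,7,8,10}->{6,7,8,10} => REVISION
Constraint 3 (U < V) on D(U)={5,7,9} D(V)={3,5,6,8,9,10}: V {3,5,6,8,9,10}->{6,8,9,10} => REVISION
Total revisions = 2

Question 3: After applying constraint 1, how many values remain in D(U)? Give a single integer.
Constraint 1 (W != U) on D(W)={3,6,7,8,10} D(U)={5,7,9,10}: no change
So after constraint 1: D(U)={5,7,9,10}, size = 4

Answer: 4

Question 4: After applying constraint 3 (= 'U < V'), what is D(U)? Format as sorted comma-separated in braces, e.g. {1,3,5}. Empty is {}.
Answer: {5,7,9}

Derivation:
Constraint 1 (W != U) on D(W)={3,6,7,8,10} D(U)={5,7,9,10}: no change
Constraint 2 (U < W) on D(U)={5,7,9,10} D(W)={3,6,7,8,10}: U {5,7,9,10}->{5,7,9}; W {3,6,7,8,10}->{6,7,8,10}
Constraint 3 (U < V) on D(U)={5,7,9} D(V)={3,5,6,8,9,10}: V {3,5,6,8,9,10}->{6,8,9,10}
So after constraint 3: D(U) = {5,7,9}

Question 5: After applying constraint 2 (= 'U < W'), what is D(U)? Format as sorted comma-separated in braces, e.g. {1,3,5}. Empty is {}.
Answer: {5,7,9}

Derivation:
Constraint 1 (W != U) on D(W)={3,6,7,8,10} D(U)={5,7,9,10}: no change
Constraint 2 (U < W) on D(U)={5,7,9,10} D(W)={3,6,7,8,10}: U {5,7,9,10}->{5,7,9}; W {3,6,7,8,10}->{6,7,8,10}
So after constraint 2: D(U) = {5,7,9}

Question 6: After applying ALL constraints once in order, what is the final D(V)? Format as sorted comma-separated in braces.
Constraint 1 (W != U) on D(W)={3,6,7,8,10} D(U)={5,7,9,10}: no change
Constraint 2 (U < W) on D(U)={5,7,9,10} D(W)={3,6,7,8,10}: U {5,7,9,10}->{5,7,9}; W {3,6,7,8,10}->{6,7,8,10}
Constraint 3 (U < V) on D(U)={5,7,9} D(V)={3,5,6,8,9,10}: V {3,5,6,8,9,10}->{6,8,9,10}
So after all 3 constraints: D(V) = {6,8,9,10}

Answer: {6,8,9,10}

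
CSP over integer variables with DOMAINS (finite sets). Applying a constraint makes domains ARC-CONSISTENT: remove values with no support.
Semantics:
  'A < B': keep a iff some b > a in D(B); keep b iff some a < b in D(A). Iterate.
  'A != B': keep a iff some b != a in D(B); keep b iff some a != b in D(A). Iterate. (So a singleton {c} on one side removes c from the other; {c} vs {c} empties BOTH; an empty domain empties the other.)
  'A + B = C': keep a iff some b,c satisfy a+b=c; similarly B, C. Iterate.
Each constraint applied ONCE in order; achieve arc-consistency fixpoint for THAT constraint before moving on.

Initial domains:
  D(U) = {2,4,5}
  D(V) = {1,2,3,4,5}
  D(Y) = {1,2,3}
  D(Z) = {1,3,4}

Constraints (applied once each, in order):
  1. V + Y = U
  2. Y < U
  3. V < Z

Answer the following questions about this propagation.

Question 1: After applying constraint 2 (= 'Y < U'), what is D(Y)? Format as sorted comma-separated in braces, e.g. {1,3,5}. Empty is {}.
Answer: {1,2,3}

Derivation:
Constraint 1 (V + Y = U) on D(V)={1,2,3,4,5} D(Y)={1,2,3} D(U)={2,4,5}: V {1,2,3,4,5}->{1,2,3,4}
Constraint 2 (Y < U) on D(Y)={1,2,3} D(U)={2,4,5}: no change
So after constraint 2: D(Y) = {1,2,3}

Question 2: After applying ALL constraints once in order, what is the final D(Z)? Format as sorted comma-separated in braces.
Answer: {3,4}

Derivation:
Constraint 1 (V + Y = U) on D(V)={1,2,3,4,5} D(Y)={1,2,3} D(U)={2,4,5}: V {1,2,3,4,5}->{1,2,3,4}
Constraint 2 (Y < U) on D(Y)={1,2,3} D(U)={2,4,5}: no change
Constraint 3 (V < Z) on D(V)={1,2,3,4} D(Z)={1,3,4}: V {1,2,3,4}->{1,2,3}; Z {1,3,4}->{3,4}
So after all 3 constraints: D(Z) = {3,4}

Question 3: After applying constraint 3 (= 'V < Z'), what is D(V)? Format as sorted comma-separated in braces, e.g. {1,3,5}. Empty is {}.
Answer: {1,2,3}

Derivation:
Constraint 1 (V + Y = U) on D(V)={1,2,3,4,5} D(Y)={1,2,3} D(U)={2,4,5}: V {1,2,3,4,5}->{1,2,3,4}
Constraint 2 (Y < U) on D(Y)={1,2,3} D(U)={2,4,5}: no change
Constraint 3 (V < Z) on D(V)={1,2,3,4} D(Z)={1,3,4}: V {1,2,3,4}->{1,2,3}; Z {1,3,4}->{3,4}
So after constraint 3: D(V) = {1,2,3}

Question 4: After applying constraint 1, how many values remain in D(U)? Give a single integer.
Answer: 3

Derivation:
Constraint 1 (V + Y = U) on D(V)={1,2,3,4,5} D(Y)={1,2,3} D(U)={2,4,5}: V {1,2,3,4,5}->{1,2,3,4}
So after constraint 1: D(U)={2,4,5}, size = 3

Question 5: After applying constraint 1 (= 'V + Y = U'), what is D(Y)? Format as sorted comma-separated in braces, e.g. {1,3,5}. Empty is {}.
Answer: {1,2,3}

Derivation:
Constraint 1 (V + Y = U) on D(V)={1,2,3,4,5} D(Y)={1,2,3} D(U)={2,4,5}: V {1,2,3,4,5}->{1,2,3,4}
So after constraint 1: D(Y) = {1,2,3}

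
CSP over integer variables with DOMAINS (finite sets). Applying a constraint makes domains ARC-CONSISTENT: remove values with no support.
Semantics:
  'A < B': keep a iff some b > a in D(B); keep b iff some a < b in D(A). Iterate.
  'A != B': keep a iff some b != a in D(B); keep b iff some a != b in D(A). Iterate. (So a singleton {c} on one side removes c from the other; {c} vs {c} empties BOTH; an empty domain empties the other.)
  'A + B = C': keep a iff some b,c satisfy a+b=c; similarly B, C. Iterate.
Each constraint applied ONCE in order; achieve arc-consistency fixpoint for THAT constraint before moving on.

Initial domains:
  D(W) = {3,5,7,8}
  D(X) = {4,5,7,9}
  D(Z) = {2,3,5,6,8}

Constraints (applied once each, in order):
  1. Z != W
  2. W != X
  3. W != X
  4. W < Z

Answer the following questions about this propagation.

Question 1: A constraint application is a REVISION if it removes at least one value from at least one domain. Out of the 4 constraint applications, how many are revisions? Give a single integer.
Constraint 1 (Z != W) on D(Z)={2,3,5,6,8} D(W)={3,5,7,8}: no change => not a revision
Constraint 2 (W != X) on D(W)={3,5,7,8} D(X)={4,5,7,9}: no change => not a revision
Constraint 3 (W != X) on D(W)={3,5,7,8} D(X)={4,5,7,9}: no change => not a revision
Constraint 4 (W < Z) on D(W)={3,5,7,8} D(Z)={2,3,5,6,8}: W {3,5,7,8}->{3,5,7}; Z {2,3,5,6,8}->{5,6,8} => REVISION
Total revisions = 1

Answer: 1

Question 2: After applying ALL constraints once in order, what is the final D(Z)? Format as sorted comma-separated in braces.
Constraint 1 (Z != W) on D(Z)={2,3,5,6,8} D(W)={3,5,7,8}: no change
Constraint 2 (W != X) on D(W)={3,5,7,8} D(X)={4,5,7,9}: no change
Constraint 3 (W != X) on D(W)={3,5,7,8} D(X)={4,5,7,9}: no change
Constraint 4 (W < Z) on D(W)={3,5,7,8} D(Z)={2,3,5,6,8}: W {3,5,7,8}->{3,5,7}; Z {2,3,5,6,8}->{5,6,8}
So after all 4 constraints: D(Z) = {5,6,8}

Answer: {5,6,8}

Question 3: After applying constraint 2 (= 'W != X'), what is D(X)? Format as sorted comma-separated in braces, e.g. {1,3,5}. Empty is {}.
Constraint 1 (Z != W) on D(Z)={2,3,5,6,8} D(W)={3,5,7,8}: no change
Constraint 2 (W != X) on D(W)={3,5,7,8} D(X)={4,5,7,9}: no change
So after constraint 2: D(X) = {4,5,7,9}

Answer: {4,5,7,9}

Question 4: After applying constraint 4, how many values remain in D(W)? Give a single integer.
Answer: 3

Derivation:
Constraint 1 (Z != W) on D(Z)={2,3,5,6,8} D(W)={3,5,7,8}: no change
Constraint 2 (W != X) on D(W)={3,5,7,8} D(X)={4,5,7,9}: no change
Constraint 3 (W != X) on D(W)={3,5,7,8} D(X)={4,5,7,9}: no change
Constraint 4 (W < Z) on D(W)={3,5,7,8} D(Z)={2,3,5,6,8}: W {3,5,7,8}->{3,5,7}; Z {2,3,5,6,8}->{5,6,8}
So after constraint 4: D(W)={3,5,7}, size = 3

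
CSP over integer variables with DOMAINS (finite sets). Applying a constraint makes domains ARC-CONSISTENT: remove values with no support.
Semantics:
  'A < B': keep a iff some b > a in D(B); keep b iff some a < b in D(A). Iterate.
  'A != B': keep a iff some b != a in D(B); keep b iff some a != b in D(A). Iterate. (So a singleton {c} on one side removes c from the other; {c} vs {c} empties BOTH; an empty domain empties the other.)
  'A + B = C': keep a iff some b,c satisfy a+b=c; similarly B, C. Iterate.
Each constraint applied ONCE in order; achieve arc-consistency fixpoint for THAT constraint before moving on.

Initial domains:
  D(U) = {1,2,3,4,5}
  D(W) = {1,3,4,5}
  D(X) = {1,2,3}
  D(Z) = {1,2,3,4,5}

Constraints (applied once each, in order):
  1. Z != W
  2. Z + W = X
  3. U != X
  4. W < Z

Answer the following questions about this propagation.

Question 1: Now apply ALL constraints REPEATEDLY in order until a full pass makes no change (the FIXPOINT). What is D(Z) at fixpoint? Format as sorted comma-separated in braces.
pass 0 (initial): D(Z)={1,2,3,4,5}
pass 1: W {1,3,4,5}->{1}; X {1,2,3}->{2,3}; Z {1,2,3,4,5}->{2}
pass 2: U {1,2,3,4,5}->{1,2,4,5}; X {2,3}->{3}
pass 3: no change
Fixpoint after 3 passes: D(Z) = {2}

Answer: {2}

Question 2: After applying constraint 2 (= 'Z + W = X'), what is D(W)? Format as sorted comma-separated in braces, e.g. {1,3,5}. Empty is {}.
Constraint 1 (Z != W) on D(Z)={1,2,3,4,5} D(W)={1,3,4,5}: no change
Constraint 2 (Z + W = X) on D(Z)={1,2,3,4,5} D(W)={1,3,4,5} D(X)={1,2,3}: Z {1,2,3,4,5}->{1,2}; W {1,3,4,5}->{1}; X {1,2,3}->{2,3}
So after constraint 2: D(W) = {1}

Answer: {1}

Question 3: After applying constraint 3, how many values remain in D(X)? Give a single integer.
Answer: 2

Derivation:
Constraint 1 (Z != W) on D(Z)={1,2,3,4,5} D(W)={1,3,4,5}: no change
Constraint 2 (Z + W = X) on D(Z)={1,2,3,4,5} D(W)={1,3,4,5} D(X)={1,2,3}: Z {1,2,3,4,5}->{1,2}; W {1,3,4,5}->{1}; X {1,2,3}->{2,3}
Constraint 3 (U != X) on D(U)={1,2,3,4,5} D(X)={2,3}: no change
So after constraint 3: D(X)={2,3}, size = 2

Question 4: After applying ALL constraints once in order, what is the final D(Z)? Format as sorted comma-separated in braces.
Answer: {2}

Derivation:
Constraint 1 (Z != W) on D(Z)={1,2,3,4,5} D(W)={1,3,4,5}: no change
Constraint 2 (Z + W = X) on D(Z)={1,2,3,4,5} D(W)={1,3,4,5} D(X)={1,2,3}: Z {1,2,3,4,5}->{1,2}; W {1,3,4,5}->{1}; X {1,2,3}->{2,3}
Constraint 3 (U != X) on D(U)={1,2,3,4,5} D(X)={2,3}: no change
Constraint 4 (W < Z) on D(W)={1} D(Z)={1,2}: Z {1,2}->{2}
So after all 4 constraints: D(Z) = {2}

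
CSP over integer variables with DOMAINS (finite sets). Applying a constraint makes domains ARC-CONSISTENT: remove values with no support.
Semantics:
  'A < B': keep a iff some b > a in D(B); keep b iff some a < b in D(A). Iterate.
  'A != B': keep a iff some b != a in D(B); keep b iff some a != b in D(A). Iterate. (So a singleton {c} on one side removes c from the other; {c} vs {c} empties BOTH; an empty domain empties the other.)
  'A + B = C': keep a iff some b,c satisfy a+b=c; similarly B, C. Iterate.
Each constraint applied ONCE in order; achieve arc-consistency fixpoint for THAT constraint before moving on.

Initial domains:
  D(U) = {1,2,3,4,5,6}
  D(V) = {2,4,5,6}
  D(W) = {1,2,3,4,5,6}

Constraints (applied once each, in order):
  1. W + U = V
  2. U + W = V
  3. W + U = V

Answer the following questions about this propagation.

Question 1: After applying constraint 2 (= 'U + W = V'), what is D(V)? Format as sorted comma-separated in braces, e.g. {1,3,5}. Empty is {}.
Constraint 1 (W + U = V) on D(W)={1,2,3,4,5,6} D(U)={1,2,3,4,5,6} D(V)={2,4,5,6}: W {1,2,3,4,5,6}->{1,2,3,4,5}; U {1,2,3,4,5,6}->{1,2,3,4,5}
Constraint 2 (U + W = V) on D(U)={1,2,3,4,5} D(W)={1,2,3,4,5} D(V)={2,4,5,6}: no change
So after constraint 2: D(V) = {2,4,5,6}

Answer: {2,4,5,6}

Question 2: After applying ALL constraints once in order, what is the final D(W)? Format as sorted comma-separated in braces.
Constraint 1 (W + U = V) on D(W)={1,2,3,4,5,6} D(U)={1,2,3,4,5,6} D(V)={2,4,5,6}: W {1,2,3,4,5,6}->{1,2,3,4,5}; U {1,2,3,4,5,6}->{1,2,3,4,5}
Constraint 2 (U + W = V) on D(U)={1,2,3,4,5} D(W)={1,2,3,4,5} D(V)={2,4,5,6}: no change
Constraint 3 (W + U = V) on D(W)={1,2,3,4,5} D(U)={1,2,3,4,5} D(V)={2,4,5,6}: no change
So after all 3 constraints: D(W) = {1,2,3,4,5}

Answer: {1,2,3,4,5}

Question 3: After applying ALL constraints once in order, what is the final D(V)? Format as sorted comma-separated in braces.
Answer: {2,4,5,6}

Derivation:
Constraint 1 (W + U = V) on D(W)={1,2,3,4,5,6} D(U)={1,2,3,4,5,6} D(V)={2,4,5,6}: W {1,2,3,4,5,6}->{1,2,3,4,5}; U {1,2,3,4,5,6}->{1,2,3,4,5}
Constraint 2 (U + W = V) on D(U)={1,2,3,4,5} D(W)={1,2,3,4,5} D(V)={2,4,5,6}: no change
Constraint 3 (W + U = V) on D(W)={1,2,3,4,5} D(U)={1,2,3,4,5} D(V)={2,4,5,6}: no change
So after all 3 constraints: D(V) = {2,4,5,6}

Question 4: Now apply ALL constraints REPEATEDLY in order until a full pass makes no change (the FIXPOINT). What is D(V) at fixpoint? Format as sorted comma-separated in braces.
Answer: {2,4,5,6}

Derivation:
pass 0 (initial): D(V)={2,4,5,6}
pass 1: U {1,2,3,4,5,6}->{1,2,3,4,5}; W {1,2,3,4,5,6}->{1,2,3,4,5}
pass 2: no change
Fixpoint after 2 passes: D(V) = {2,4,5,6}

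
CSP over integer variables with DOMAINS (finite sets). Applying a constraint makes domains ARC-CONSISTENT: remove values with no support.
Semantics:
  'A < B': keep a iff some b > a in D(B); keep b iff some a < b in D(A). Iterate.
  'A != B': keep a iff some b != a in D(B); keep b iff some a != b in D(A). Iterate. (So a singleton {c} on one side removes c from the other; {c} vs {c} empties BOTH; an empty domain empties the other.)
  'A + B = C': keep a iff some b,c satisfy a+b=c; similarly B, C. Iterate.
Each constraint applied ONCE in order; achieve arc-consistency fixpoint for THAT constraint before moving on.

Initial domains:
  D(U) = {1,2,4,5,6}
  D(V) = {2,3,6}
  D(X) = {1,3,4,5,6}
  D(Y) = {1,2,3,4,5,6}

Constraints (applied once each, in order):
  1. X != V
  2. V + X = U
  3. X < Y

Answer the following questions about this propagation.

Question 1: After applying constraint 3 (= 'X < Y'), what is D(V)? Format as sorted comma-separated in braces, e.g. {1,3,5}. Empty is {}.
Constraint 1 (X != V) on D(X)={1,3,4,5,6} D(V)={2,3,6}: no change
Constraint 2 (V + X = U) on D(V)={2,3,6} D(X)={1,3,4,5,6} D(U)={1,2,4,5,6}: V {2,3,6}->{2,3}; X {1,3,4,5,6}->{1,3,4}; U {1,2,4,5,6}->{4,5,6}
Constraint 3 (X < Y) on D(X)={1,3,4} D(Y)={1,2,3,4,5,6}: Y {1,2,3,4,5,6}->{2,3,4,5,6}
So after constraint 3: D(V) = {2,3}

Answer: {2,3}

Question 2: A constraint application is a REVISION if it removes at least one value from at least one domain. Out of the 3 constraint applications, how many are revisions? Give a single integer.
Answer: 2

Derivation:
Constraint 1 (X != V) on D(X)={1,3,4,5,6} D(V)={2,3,6}: no change => not a revision
Constraint 2 (V + X = U) on D(V)={2,3,6} D(X)={1,3,4,5,6} D(U)={1,2,4,5,6}: V {2,3,6}->{2,3}; X {1,3,4,5,6}->{1,3,4}; U {1,2,4,5,6}->{4,5,6} => REVISION
Constraint 3 (X < Y) on D(X)={1,3,4} D(Y)={1,2,3,4,5,6}: Y {1,2,3,4,5,6}->{2,3,4,5,6} => REVISION
Total revisions = 2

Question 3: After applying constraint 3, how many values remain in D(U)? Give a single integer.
Answer: 3

Derivation:
Constraint 1 (X != V) on D(X)={1,3,4,5,6} D(V)={2,3,6}: no change
Constraint 2 (V + X = U) on D(V)={2,3,6} D(X)={1,3,4,5,6} D(U)={1,2,4,5,6}: V {2,3,6}->{2,3}; X {1,3,4,5,6}->{1,3,4}; U {1,2,4,5,6}->{4,5,6}
Constraint 3 (X < Y) on D(X)={1,3,4} D(Y)={1,2,3,4,5,6}: Y {1,2,3,4,5,6}->{2,3,4,5,6}
So after constraint 3: D(U)={4,5,6}, size = 3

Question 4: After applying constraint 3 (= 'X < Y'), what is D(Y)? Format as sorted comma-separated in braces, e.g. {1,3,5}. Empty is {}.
Answer: {2,3,4,5,6}

Derivation:
Constraint 1 (X != V) on D(X)={1,3,4,5,6} D(V)={2,3,6}: no change
Constraint 2 (V + X = U) on D(V)={2,3,6} D(X)={1,3,4,5,6} D(U)={1,2,4,5,6}: V {2,3,6}->{2,3}; X {1,3,4,5,6}->{1,3,4}; U {1,2,4,5,6}->{4,5,6}
Constraint 3 (X < Y) on D(X)={1,3,4} D(Y)={1,2,3,4,5,6}: Y {1,2,3,4,5,6}->{2,3,4,5,6}
So after constraint 3: D(Y) = {2,3,4,5,6}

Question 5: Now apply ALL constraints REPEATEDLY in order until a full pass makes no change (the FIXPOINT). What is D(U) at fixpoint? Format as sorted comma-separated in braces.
Answer: {4,5,6}

Derivation:
pass 0 (initial): D(U)={1,2,4,5,6}
pass 1: U {1,2,4,5,6}->{4,5,6}; V {2,3,6}->{2,3}; X {1,3,4,5,6}->{1,3,4}; Y {1,2,3,4,5,6}->{2,3,4,5,6}
pass 2: no change
Fixpoint after 2 passes: D(U) = {4,5,6}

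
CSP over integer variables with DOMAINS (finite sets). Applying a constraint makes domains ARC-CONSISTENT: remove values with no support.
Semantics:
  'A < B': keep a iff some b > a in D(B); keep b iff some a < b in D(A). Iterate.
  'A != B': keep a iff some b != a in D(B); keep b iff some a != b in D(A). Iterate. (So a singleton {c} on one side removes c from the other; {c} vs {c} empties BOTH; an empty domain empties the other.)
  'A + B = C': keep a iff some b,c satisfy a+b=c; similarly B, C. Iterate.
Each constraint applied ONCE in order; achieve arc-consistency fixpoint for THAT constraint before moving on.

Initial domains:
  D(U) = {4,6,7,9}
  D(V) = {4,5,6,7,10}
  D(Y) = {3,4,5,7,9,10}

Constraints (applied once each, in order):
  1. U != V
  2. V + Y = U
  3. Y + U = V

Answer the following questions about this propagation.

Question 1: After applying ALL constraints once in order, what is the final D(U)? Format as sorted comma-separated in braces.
Answer: {}

Derivation:
Constraint 1 (U != V) on D(U)={4,6,7,9} D(V)={4,5,6,7,10}: no change
Constraint 2 (V + Y = U) on D(V)={4,5,6,7,10} D(Y)={3,4,5,7,9,10} D(U)={4,6,7,9}: V {4,5,6,7,10}->{4,5,6}; Y {3,4,5,7,9,10}->{3,4,5}; U {4,6,7,9}->{7,9}
Constraint 3 (Y + U = V) on D(Y)={3,4,5} D(U)={7,9} D(V)={4,5,6}: Y {3,4,5}->{}; U {7,9}->{}; V {4,5,6}->{}
So after all 3 constraints: D(U) = {}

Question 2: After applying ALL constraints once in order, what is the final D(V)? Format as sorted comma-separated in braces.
Answer: {}

Derivation:
Constraint 1 (U != V) on D(U)={4,6,7,9} D(V)={4,5,6,7,10}: no change
Constraint 2 (V + Y = U) on D(V)={4,5,6,7,10} D(Y)={3,4,5,7,9,10} D(U)={4,6,7,9}: V {4,5,6,7,10}->{4,5,6}; Y {3,4,5,7,9,10}->{3,4,5}; U {4,6,7,9}->{7,9}
Constraint 3 (Y + U = V) on D(Y)={3,4,5} D(U)={7,9} D(V)={4,5,6}: Y {3,4,5}->{}; U {7,9}->{}; V {4,5,6}->{}
So after all 3 constraints: D(V) = {}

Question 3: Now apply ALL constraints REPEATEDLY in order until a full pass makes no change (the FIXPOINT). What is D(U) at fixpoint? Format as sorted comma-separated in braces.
pass 0 (initial): D(U)={4,6,7,9}
pass 1: U {4,6,7,9}->{}; V {4,5,6,7,10}->{}; Y {3,4,5,7,9,10}->{}
pass 2: no change
Fixpoint after 2 passes: D(U) = {}

Answer: {}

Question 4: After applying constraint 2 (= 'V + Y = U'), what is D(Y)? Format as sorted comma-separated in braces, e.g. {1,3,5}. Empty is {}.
Answer: {3,4,5}

Derivation:
Constraint 1 (U != V) on D(U)={4,6,7,9} D(V)={4,5,6,7,10}: no change
Constraint 2 (V + Y = U) on D(V)={4,5,6,7,10} D(Y)={3,4,5,7,9,10} D(U)={4,6,7,9}: V {4,5,6,7,10}->{4,5,6}; Y {3,4,5,7,9,10}->{3,4,5}; U {4,6,7,9}->{7,9}
So after constraint 2: D(Y) = {3,4,5}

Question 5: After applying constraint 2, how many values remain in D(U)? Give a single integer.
Answer: 2

Derivation:
Constraint 1 (U != V) on D(U)={4,6,7,9} D(V)={4,5,6,7,10}: no change
Constraint 2 (V + Y = U) on D(V)={4,5,6,7,10} D(Y)={3,4,5,7,9,10} D(U)={4,6,7,9}: V {4,5,6,7,10}->{4,5,6}; Y {3,4,5,7,9,10}->{3,4,5}; U {4,6,7,9}->{7,9}
So after constraint 2: D(U)={7,9}, size = 2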